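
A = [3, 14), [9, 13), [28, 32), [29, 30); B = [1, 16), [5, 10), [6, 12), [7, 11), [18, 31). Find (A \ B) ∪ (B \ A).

[1, 3) ∪ [14, 16) ∪ [18, 28) ∪ [31, 32)

First set merges to [3, 14), [28, 32).
Second set merges to [1, 16), [18, 31).
Only in the first: [31, 32).
Only in the second: [1, 3), [14, 16), [18, 28).
Together these are the periods covered by exactly one.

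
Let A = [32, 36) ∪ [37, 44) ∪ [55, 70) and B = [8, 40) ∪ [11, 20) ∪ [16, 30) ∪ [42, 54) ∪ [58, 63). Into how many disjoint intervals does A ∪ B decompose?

B, merged: [8, 40), [42, 54), [58, 63).
A ∪ B = [8, 54), [55, 70).
That is 2 disjoint pieces.

2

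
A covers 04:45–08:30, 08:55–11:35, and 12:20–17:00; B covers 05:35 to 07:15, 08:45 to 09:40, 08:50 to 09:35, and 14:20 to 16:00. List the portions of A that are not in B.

B, merged: 05:35–07:15, 08:45–09:40, 14:20–16:00.
04:45–08:30 with B removed leaves 04:45–05:35, 07:15–08:30.
08:55–11:35 with B removed leaves 09:40–11:35.
12:20–17:00 with B removed leaves 12:20–14:20, 16:00–17:00.

04:45–05:35, 07:15–08:30, 09:40–11:35, 12:20–14:20, 16:00–17:00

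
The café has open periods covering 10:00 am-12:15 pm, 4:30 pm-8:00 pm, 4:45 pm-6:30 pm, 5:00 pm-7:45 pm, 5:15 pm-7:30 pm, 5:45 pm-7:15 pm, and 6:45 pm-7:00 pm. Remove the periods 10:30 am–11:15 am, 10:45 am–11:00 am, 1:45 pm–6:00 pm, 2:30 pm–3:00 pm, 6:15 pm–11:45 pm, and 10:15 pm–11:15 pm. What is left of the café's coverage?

10:00 am-10:30 am, 11:15 am-12:15 pm, 6:00 pm-6:15 pm

A, merged: 10:00 am-12:15 pm, 4:30 pm-8:00 pm.
B, merged: 10:30 am-11:15 am, 1:45 pm-6:00 pm, 6:15 pm-11:45 pm.
10:00 am-12:15 pm minus B → 10:00 am-10:30 am, 11:15 am-12:15 pm.
4:30 pm-8:00 pm minus B → 6:00 pm-6:15 pm.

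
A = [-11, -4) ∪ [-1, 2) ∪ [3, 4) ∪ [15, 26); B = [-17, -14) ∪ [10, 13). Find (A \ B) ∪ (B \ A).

[-17, -14) ∪ [-11, -4) ∪ [-1, 2) ∪ [3, 4) ∪ [10, 13) ∪ [15, 26)

Only in the first: [-11, -4), [-1, 2), [3, 4), [15, 26).
Only in the second: [-17, -14), [10, 13).
Together these are the periods covered by exactly one.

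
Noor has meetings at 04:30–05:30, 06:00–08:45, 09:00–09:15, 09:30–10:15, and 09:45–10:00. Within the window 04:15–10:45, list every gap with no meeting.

04:15-04:30, 05:30-06:00, 08:45-09:00, 09:15-09:30, 10:15-10:45

After merging, the occupied span is 04:30-05:30, 06:00-08:45, 09:00-09:15, 09:30-10:15.
Uncovered inside 04:15-10:45: 04:15-04:30, 05:30-06:00, 08:45-09:00, 09:15-09:30, 10:15-10:45.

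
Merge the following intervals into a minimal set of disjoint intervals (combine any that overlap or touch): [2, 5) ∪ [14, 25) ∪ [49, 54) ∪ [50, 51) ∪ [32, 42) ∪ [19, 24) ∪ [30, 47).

Sort by start: [2, 5), [14, 25), [19, 24), [30, 47), [32, 42), [49, 54), [50, 51).
[14, 25) is disjoint → start new block.
[19, 24) overlaps/touches [14, 25) → extend to [14, 25).
[30, 47) is disjoint → start new block.
[32, 42) overlaps/touches [30, 47) → extend to [30, 47).
[49, 54) is disjoint → start new block.
[50, 51) overlaps/touches [49, 54) → extend to [49, 54).

[2, 5) ∪ [14, 25) ∪ [30, 47) ∪ [49, 54)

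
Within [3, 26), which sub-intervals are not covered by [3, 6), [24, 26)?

The merged coverage is [3, 6), [24, 26).
Gaps within [3, 26): [6, 24).

[6, 24)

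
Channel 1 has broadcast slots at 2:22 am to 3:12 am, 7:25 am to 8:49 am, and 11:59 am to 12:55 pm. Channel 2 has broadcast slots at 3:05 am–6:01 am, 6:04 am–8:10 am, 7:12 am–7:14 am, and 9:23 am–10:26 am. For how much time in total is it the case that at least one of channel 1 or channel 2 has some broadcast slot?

8 h 23 min

Merge the second list: 3:05 am–6:01 am, 6:04 am–8:10 am, 9:23 am–10:26 am.
A ∪ B = 2:22 am–6:01 am, 6:04 am–8:49 am, 9:23 am–10:26 am, 11:59 am–12:55 pm.
Total: 3 h 39 min + 2 h 45 min + 1 h 3 min + 56 min = 8 h 23 min.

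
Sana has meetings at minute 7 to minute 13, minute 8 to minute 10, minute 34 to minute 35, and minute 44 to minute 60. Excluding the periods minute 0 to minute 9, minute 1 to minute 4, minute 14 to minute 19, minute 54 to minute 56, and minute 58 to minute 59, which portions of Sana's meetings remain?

minute 9 to minute 13, minute 34 to minute 35, minute 44 to minute 54, minute 56 to minute 58, minute 59 to minute 60

First set merges to minute 7 to minute 13, minute 34 to minute 35, minute 44 to minute 60.
Second set merges to minute 0 to minute 9, minute 14 to minute 19, minute 54 to minute 56, minute 58 to minute 59.
minute 7 to minute 13 \ B = minute 9 to minute 13.
minute 34 to minute 35: nothing removed.
minute 44 to minute 60 \ B = minute 44 to minute 54, minute 56 to minute 58, minute 59 to minute 60.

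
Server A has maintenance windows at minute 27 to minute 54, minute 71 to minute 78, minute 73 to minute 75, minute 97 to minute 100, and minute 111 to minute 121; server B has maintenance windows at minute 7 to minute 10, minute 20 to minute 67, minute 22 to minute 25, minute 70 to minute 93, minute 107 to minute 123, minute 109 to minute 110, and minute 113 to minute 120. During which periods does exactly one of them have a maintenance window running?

minute 7 to minute 10, minute 20 to minute 27, minute 54 to minute 67, minute 70 to minute 71, minute 78 to minute 93, minute 97 to minute 100, minute 107 to minute 111, minute 121 to minute 123

Merge the first list: minute 27 to minute 54, minute 71 to minute 78, minute 97 to minute 100, minute 111 to minute 121.
Merge the second list: minute 7 to minute 10, minute 20 to minute 67, minute 70 to minute 93, minute 107 to minute 123.
A \ B = minute 97 to minute 100.
B \ A = minute 7 to minute 10, minute 20 to minute 27, minute 54 to minute 67, minute 70 to minute 71, minute 78 to minute 93, minute 107 to minute 111, minute 121 to minute 123.
Union of the two gives the symmetric difference.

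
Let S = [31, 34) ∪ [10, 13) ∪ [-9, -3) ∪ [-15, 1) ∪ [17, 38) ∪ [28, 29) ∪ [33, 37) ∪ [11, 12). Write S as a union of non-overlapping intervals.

[-15, 1) ∪ [10, 13) ∪ [17, 38)

Sort by start: [-15, 1), [-9, -3), [10, 13), [11, 12), [17, 38), [28, 29), [31, 34), [33, 37).
[-9, -3) overlaps/touches [-15, 1) → extend to [-15, 1).
[10, 13) is disjoint → start new block.
[11, 12) overlaps/touches [10, 13) → extend to [10, 13).
[17, 38) is disjoint → start new block.
[28, 29) overlaps/touches [17, 38) → extend to [17, 38).
[31, 34) overlaps/touches [17, 38) → extend to [17, 38).
[33, 37) overlaps/touches [17, 38) → extend to [17, 38).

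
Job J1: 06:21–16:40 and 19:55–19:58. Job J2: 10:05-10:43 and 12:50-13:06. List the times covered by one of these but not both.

06:21–10:05, 10:43–12:50, 13:06–16:40, 19:55–19:58

A \ B = 06:21–10:05, 10:43–12:50, 13:06–16:40, 19:55–19:58.
B \ A = none.
Union of the two gives the symmetric difference.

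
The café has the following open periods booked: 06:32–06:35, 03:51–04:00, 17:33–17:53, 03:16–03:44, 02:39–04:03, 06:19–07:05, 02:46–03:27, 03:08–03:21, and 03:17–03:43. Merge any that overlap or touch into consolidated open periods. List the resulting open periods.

02:39–04:03, 06:19–07:05, 17:33–17:53

Sort by start: 02:39–04:03, 02:46–03:27, 03:08–03:21, 03:16–03:44, 03:17–03:43, 03:51–04:00, 06:19–07:05, 06:32–06:35, 17:33–17:53.
02:46–03:27 overlaps/touches 02:39–04:03 → extend to 02:39–04:03.
03:08–03:21 overlaps/touches 02:39–04:03 → extend to 02:39–04:03.
03:16–03:44 overlaps/touches 02:39–04:03 → extend to 02:39–04:03.
03:17–03:43 overlaps/touches 02:39–04:03 → extend to 02:39–04:03.
03:51–04:00 overlaps/touches 02:39–04:03 → extend to 02:39–04:03.
06:19–07:05 is disjoint → start new block.
06:32–06:35 overlaps/touches 06:19–07:05 → extend to 06:19–07:05.
17:33–17:53 is disjoint → start new block.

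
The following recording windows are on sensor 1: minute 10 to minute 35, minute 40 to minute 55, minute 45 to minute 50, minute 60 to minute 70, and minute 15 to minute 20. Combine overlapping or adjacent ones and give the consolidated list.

minute 10 to minute 35, minute 40 to minute 55, minute 60 to minute 70

Sort by start: minute 10 to minute 35, minute 15 to minute 20, minute 40 to minute 55, minute 45 to minute 50, minute 60 to minute 70.
minute 15 to minute 20 overlaps/touches minute 10 to minute 35 → extend to minute 10 to minute 35.
minute 40 to minute 55 is disjoint → start new block.
minute 45 to minute 50 overlaps/touches minute 40 to minute 55 → extend to minute 40 to minute 55.
minute 60 to minute 70 is disjoint → start new block.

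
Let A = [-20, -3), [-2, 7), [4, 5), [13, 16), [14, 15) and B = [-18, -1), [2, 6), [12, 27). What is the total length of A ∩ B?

Merge the first list: [-20, -3), [-2, 7), [13, 16).
A ∩ B = [-18, -3), [-2, -1), [2, 6), [13, 16).
Total: 15 + 1 + 4 + 3 = 23.

23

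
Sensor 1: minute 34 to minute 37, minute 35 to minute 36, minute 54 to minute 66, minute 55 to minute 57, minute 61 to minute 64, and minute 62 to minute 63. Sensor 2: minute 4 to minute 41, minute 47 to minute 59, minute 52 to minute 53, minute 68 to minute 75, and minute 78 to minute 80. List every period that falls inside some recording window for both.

Merge the first list: minute 34 to minute 37, minute 54 to minute 66.
Merge the second list: minute 4 to minute 41, minute 47 to minute 59, minute 68 to minute 75, minute 78 to minute 80.
minute 34 to minute 37 meets the second set on minute 34 to minute 37.
minute 54 to minute 66 meets the second set on minute 54 to minute 59.

minute 34 to minute 37, minute 54 to minute 59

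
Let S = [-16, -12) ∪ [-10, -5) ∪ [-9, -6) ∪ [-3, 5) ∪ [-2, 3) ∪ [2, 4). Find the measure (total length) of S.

Merged: [-16, -12), [-10, -5), [-3, 5).
Lengths: 4 + 5 + 8 = 17.

17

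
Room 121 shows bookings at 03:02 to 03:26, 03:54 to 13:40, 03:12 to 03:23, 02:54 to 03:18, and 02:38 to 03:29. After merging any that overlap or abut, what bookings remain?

02:38–03:29, 03:54–13:40

Sort by start: 02:38–03:29, 02:54–03:18, 03:02–03:26, 03:12–03:23, 03:54–13:40.
02:54–03:18 overlaps/touches 02:38–03:29 → extend to 02:38–03:29.
03:02–03:26 overlaps/touches 02:38–03:29 → extend to 02:38–03:29.
03:12–03:23 overlaps/touches 02:38–03:29 → extend to 02:38–03:29.
03:54–13:40 is disjoint → start new block.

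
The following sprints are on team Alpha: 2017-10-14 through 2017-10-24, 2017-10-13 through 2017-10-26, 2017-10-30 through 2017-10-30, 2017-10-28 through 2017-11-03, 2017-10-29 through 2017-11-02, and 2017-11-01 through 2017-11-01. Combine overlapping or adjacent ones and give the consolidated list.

2017-10-13 through 2017-10-26, 2017-10-28 through 2017-11-03

Sort by start: 2017-10-13 through 2017-10-26, 2017-10-14 through 2017-10-24, 2017-10-28 through 2017-11-03, 2017-10-29 through 2017-11-02, 2017-10-30 through 2017-10-30, 2017-11-01 through 2017-11-01.
2017-10-14 through 2017-10-24 overlaps/touches 2017-10-13 through 2017-10-26 → extend to 2017-10-13 through 2017-10-26.
2017-10-28 through 2017-11-03 is disjoint → start new block.
2017-10-29 through 2017-11-02 overlaps/touches 2017-10-28 through 2017-11-03 → extend to 2017-10-28 through 2017-11-03.
2017-10-30 through 2017-10-30 overlaps/touches 2017-10-28 through 2017-11-03 → extend to 2017-10-28 through 2017-11-03.
2017-11-01 through 2017-11-01 overlaps/touches 2017-10-28 through 2017-11-03 → extend to 2017-10-28 through 2017-11-03.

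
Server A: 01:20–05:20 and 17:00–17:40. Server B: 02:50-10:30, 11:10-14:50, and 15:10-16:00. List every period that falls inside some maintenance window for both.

01:20–05:20 overlaps B on 02:50–05:20.
17:00–17:40 falls entirely outside B.

02:50–05:20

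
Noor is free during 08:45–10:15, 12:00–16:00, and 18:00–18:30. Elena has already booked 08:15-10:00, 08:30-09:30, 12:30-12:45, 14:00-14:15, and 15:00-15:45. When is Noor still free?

10:00-10:15, 12:00-12:30, 12:45-14:00, 14:15-15:00, 15:45-16:00, 18:00-18:30

Second set merges to 08:15-10:00, 12:30-12:45, 14:00-14:15, 15:00-15:45.
08:45-10:15 minus B → 10:00-10:15.
12:00-16:00 minus B → 12:00-12:30, 12:45-14:00, 14:15-15:00, 15:45-16:00.
18:00-18:30: no B overlap → unchanged.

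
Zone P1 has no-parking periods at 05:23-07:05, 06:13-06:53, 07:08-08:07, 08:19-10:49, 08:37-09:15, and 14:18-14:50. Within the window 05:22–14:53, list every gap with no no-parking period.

Covered (merged): 05:23–07:05, 07:08–08:07, 08:19–10:49, 14:18–14:50.
Uncovered inside 05:22–14:53: 05:22–05:23, 07:05–07:08, 08:07–08:19, 10:49–14:18, 14:50–14:53.

05:22–05:23, 07:05–07:08, 08:07–08:19, 10:49–14:18, 14:50–14:53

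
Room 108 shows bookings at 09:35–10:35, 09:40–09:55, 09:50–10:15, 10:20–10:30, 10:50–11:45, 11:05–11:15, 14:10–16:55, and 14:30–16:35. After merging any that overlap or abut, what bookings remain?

09:35-10:35, 10:50-11:45, 14:10-16:55

09:40-09:55 overlaps/touches 09:35-10:35 → extend to 09:35-10:35.
09:50-10:15 overlaps/touches 09:35-10:35 → extend to 09:35-10:35.
10:20-10:30 overlaps/touches 09:35-10:35 → extend to 09:35-10:35.
10:50-11:45 is disjoint → start new block.
11:05-11:15 overlaps/touches 10:50-11:45 → extend to 10:50-11:45.
14:10-16:55 is disjoint → start new block.
14:30-16:35 overlaps/touches 14:10-16:55 → extend to 14:10-16:55.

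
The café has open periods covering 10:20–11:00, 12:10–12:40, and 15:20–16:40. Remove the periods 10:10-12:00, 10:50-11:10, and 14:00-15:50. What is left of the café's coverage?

Merge the second list: 10:10–12:00, 14:00–15:50.
10:20–11:00: fully covered by B → removed.
12:10–12:40: no B overlap → unchanged.
15:20–16:40 minus B → 15:50–16:40.

12:10–12:40, 15:50–16:40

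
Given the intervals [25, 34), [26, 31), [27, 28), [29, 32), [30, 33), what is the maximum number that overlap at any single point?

Sweep endpoints in order; track running count of active intervals.
Peak of 4 reached at 30.

4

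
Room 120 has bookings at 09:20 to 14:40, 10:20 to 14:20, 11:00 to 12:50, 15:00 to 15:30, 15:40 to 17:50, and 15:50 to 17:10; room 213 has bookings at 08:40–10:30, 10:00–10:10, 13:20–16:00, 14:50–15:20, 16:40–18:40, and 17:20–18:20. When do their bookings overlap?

09:20–10:30, 13:20–14:40, 15:00–15:30, 15:40–16:00, 16:40–17:50

Merge the first list: 09:20–14:40, 15:00–15:30, 15:40–17:50.
Merge the second list: 08:40–10:30, 13:20–16:00, 16:40–18:40.
09:20–14:40 ∩ B → 09:20–10:30, 13:20–14:40.
15:00–15:30 ∩ B → 15:00–15:30.
15:40–17:50 ∩ B → 15:40–16:00, 16:40–17:50.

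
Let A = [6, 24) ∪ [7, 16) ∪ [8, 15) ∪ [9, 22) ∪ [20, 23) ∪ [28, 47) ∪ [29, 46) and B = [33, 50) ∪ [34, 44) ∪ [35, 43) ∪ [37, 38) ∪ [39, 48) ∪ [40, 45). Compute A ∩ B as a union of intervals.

[33, 47)

First set merges to [6, 24), [28, 47).
Second set merges to [33, 50).
[6, 24) falls entirely outside B.
[28, 47) overlaps B on [33, 47).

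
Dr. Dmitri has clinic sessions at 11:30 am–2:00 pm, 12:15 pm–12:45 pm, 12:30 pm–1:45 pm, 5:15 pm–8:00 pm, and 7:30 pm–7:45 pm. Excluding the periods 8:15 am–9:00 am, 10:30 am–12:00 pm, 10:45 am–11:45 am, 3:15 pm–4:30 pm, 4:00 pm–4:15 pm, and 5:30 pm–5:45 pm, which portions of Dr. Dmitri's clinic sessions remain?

12:00 pm–2:00 pm, 5:15 pm–5:30 pm, 5:45 pm–8:00 pm

Merge the first list: 11:30 am–2:00 pm, 5:15 pm–8:00 pm.
Merge the second list: 8:15 am–9:00 am, 10:30 am–12:00 pm, 3:15 pm–4:30 pm, 5:30 pm–5:45 pm.
11:30 am–2:00 pm \ B = 12:00 pm–2:00 pm.
5:15 pm–8:00 pm \ B = 5:15 pm–5:30 pm, 5:45 pm–8:00 pm.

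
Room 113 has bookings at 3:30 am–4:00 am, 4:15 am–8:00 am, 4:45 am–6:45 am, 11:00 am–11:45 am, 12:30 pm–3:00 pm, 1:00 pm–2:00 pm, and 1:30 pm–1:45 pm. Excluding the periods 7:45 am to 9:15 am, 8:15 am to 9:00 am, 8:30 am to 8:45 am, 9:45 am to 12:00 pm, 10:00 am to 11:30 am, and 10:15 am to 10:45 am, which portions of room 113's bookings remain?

A, merged: 3:30 am–4:00 am, 4:15 am–8:00 am, 11:00 am–11:45 am, 12:30 pm–3:00 pm.
B, merged: 7:45 am–9:15 am, 9:45 am–12:00 pm.
3:30 am–4:00 am: nothing removed.
4:15 am–8:00 am \ B = 4:15 am–7:45 am.
11:00 am–11:45 am: entirely removed.
12:30 pm–3:00 pm: nothing removed.

3:30 am–4:00 am, 4:15 am–7:45 am, 12:30 pm–3:00 pm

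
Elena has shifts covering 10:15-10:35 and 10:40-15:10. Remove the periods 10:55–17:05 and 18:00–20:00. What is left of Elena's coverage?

10:15–10:35, 10:40–10:55

10:15–10:35 is untouched.
10:40–15:10 with B removed leaves 10:40–10:55.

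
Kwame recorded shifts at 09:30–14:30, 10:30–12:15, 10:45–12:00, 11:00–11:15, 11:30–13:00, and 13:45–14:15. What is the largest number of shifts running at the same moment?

4

At 11:00, 4 of the intervals are simultaneously active.
No point has more.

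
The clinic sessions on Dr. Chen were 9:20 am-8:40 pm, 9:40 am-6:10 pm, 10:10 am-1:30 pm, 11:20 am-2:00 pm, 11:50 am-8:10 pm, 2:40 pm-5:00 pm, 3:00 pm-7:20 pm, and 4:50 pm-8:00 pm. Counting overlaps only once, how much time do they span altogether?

11 h 20 min

Merged: 9:20 am–8:40 pm.
Length: 11 h 20 min.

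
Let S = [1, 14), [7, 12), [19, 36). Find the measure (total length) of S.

Merged: [1, 14), [19, 36).
Lengths: 13 + 17 = 30.

30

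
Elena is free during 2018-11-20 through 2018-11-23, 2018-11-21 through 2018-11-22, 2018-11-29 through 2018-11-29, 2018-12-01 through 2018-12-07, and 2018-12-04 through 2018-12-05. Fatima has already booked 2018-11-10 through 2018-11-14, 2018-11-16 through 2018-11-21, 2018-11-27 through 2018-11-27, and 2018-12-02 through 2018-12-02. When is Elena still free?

A, merged: 2018-11-20 through 2018-11-23, 2018-11-29 through 2018-11-29, 2018-12-01 through 2018-12-07.
2018-11-20 through 2018-11-23 minus B → 2018-11-22 through 2018-11-23.
2018-11-29 through 2018-11-29: no B overlap → unchanged.
2018-12-01 through 2018-12-07 minus B → 2018-12-01 through 2018-12-01, 2018-12-03 through 2018-12-07.

2018-11-22 through 2018-11-23, 2018-11-29 through 2018-11-29, 2018-12-01 through 2018-12-01, 2018-12-03 through 2018-12-07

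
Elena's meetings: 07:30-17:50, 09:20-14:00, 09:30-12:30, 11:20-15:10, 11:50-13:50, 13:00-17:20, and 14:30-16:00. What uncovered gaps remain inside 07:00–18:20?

07:00-07:30, 17:50-18:20

After merging, the occupied span is 07:30-17:50.
Gaps within 07:00-18:20: 07:00-07:30, 17:50-18:20.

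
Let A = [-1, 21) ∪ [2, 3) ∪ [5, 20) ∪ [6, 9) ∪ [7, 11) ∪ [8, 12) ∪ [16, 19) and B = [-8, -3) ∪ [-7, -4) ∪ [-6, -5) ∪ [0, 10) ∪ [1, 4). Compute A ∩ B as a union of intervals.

First set merges to [-1, 21).
Second set merges to [-8, -3), [0, 10).
[-1, 21) overlaps B on [0, 10).

[0, 10)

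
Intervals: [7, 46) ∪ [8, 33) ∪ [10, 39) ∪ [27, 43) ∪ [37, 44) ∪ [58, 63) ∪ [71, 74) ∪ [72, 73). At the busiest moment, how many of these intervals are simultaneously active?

Walk the sorted start/end points keeping a running depth.
The depth first hits 4 at 27.

4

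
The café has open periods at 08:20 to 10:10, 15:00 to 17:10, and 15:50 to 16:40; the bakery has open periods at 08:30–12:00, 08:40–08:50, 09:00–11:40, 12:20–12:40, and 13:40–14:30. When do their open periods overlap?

08:30-10:10

Merge the first list: 08:20-10:10, 15:00-17:10.
Merge the second list: 08:30-12:00, 12:20-12:40, 13:40-14:30.
08:20-10:10 overlaps B on 08:30-10:10.
15:00-17:10 falls entirely outside B.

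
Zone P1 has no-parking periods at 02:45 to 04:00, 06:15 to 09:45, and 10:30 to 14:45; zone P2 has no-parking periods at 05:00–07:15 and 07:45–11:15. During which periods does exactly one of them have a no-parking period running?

02:45–04:00, 05:00–06:15, 07:15–07:45, 09:45–10:30, 11:15–14:45

A \ B = 02:45–04:00, 07:15–07:45, 11:15–14:45.
B \ A = 05:00–06:15, 09:45–10:30.
Union of the two gives the symmetric difference.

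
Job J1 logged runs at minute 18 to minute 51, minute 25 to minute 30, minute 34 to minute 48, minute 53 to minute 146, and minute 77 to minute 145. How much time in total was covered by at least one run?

Merged: minute 18 to minute 51, minute 53 to minute 146.
Lengths: 33 minutes + 93 minutes = 126 minutes.

126 minutes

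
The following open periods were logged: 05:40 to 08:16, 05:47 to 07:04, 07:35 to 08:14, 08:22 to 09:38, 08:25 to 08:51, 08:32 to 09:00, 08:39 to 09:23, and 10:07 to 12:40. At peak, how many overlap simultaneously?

4

At 08:39, 4 of the intervals are simultaneously active.
No point has more.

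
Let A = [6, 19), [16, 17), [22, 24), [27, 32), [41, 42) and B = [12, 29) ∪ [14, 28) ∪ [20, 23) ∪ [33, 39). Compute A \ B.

A, merged: [6, 19), [22, 24), [27, 32), [41, 42).
B, merged: [12, 29), [33, 39).
[6, 19) minus B → [6, 12).
[22, 24): fully covered by B → removed.
[27, 32) minus B → [29, 32).
[41, 42): no B overlap → unchanged.

[6, 12) ∪ [29, 32) ∪ [41, 42)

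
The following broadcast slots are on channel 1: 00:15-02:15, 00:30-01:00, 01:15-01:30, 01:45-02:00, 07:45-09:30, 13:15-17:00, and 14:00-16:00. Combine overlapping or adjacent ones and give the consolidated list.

00:30–01:00 overlaps/touches 00:15–02:15 → extend to 00:15–02:15.
01:15–01:30 overlaps/touches 00:15–02:15 → extend to 00:15–02:15.
01:45–02:00 overlaps/touches 00:15–02:15 → extend to 00:15–02:15.
07:45–09:30 is disjoint → start new block.
13:15–17:00 is disjoint → start new block.
14:00–16:00 overlaps/touches 13:15–17:00 → extend to 13:15–17:00.

00:15–02:15, 07:45–09:30, 13:15–17:00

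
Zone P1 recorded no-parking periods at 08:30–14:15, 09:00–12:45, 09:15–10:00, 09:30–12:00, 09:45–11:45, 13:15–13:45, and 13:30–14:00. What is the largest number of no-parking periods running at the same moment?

Sweep endpoints in order; track running count of active intervals.
Peak of 5 reached at 09:45.

5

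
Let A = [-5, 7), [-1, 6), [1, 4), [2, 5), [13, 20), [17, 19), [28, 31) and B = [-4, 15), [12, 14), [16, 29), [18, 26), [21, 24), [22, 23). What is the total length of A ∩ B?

18

Merge the first list: [-5, 7), [13, 20), [28, 31).
Merge the second list: [-4, 15), [16, 29).
A ∩ B = [-4, 7), [13, 15), [16, 20), [28, 29).
Total: 11 + 2 + 4 + 1 = 18.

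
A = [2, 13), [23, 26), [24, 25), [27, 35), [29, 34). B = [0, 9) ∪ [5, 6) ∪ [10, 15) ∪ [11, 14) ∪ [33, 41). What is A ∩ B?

[2, 9) ∪ [10, 13) ∪ [33, 35)

First set merges to [2, 13), [23, 26), [27, 35).
Second set merges to [0, 9), [10, 15), [33, 41).
[2, 13) overlaps B on [2, 9), [10, 13).
[23, 26) falls entirely outside B.
[27, 35) overlaps B on [33, 35).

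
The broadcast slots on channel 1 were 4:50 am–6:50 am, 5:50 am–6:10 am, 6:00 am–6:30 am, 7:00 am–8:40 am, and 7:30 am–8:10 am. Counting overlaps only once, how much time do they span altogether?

3 h 40 min

Merged: 4:50 am–6:50 am, 7:00 am–8:40 am.
Lengths: 2 h + 1 h 40 min = 3 h 40 min.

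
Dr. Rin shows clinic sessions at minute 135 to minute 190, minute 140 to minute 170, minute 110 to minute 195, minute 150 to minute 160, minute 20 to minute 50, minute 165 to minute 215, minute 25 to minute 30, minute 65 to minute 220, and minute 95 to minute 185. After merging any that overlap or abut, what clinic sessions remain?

Sort by start: minute 20 to minute 50, minute 25 to minute 30, minute 65 to minute 220, minute 95 to minute 185, minute 110 to minute 195, minute 135 to minute 190, minute 140 to minute 170, minute 150 to minute 160, minute 165 to minute 215.
minute 25 to minute 30 overlaps/touches minute 20 to minute 50 → extend to minute 20 to minute 50.
minute 65 to minute 220 is disjoint → start new block.
minute 95 to minute 185 overlaps/touches minute 65 to minute 220 → extend to minute 65 to minute 220.
minute 110 to minute 195 overlaps/touches minute 65 to minute 220 → extend to minute 65 to minute 220.
minute 135 to minute 190 overlaps/touches minute 65 to minute 220 → extend to minute 65 to minute 220.
minute 140 to minute 170 overlaps/touches minute 65 to minute 220 → extend to minute 65 to minute 220.
minute 150 to minute 160 overlaps/touches minute 65 to minute 220 → extend to minute 65 to minute 220.
minute 165 to minute 215 overlaps/touches minute 65 to minute 220 → extend to minute 65 to minute 220.

minute 20 to minute 50, minute 65 to minute 220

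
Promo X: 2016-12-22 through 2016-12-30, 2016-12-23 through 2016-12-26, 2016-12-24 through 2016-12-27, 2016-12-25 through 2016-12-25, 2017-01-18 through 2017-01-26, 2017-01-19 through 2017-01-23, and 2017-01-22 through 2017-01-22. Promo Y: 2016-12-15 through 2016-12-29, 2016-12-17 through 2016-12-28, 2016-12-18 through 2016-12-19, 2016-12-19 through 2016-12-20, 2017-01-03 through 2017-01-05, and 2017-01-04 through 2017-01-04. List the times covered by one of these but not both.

A, merged: 2016-12-22 through 2016-12-30, 2017-01-18 through 2017-01-26.
B, merged: 2016-12-15 through 2016-12-29, 2017-01-03 through 2017-01-05.
A but not B: 2016-12-30 through 2016-12-30, 2017-01-18 through 2017-01-26.
B but not A: 2016-12-15 through 2016-12-21, 2017-01-03 through 2017-01-05.
Combining gives A △ B.

2016-12-15 through 2016-12-21, 2016-12-30 through 2016-12-30, 2017-01-03 through 2017-01-05, 2017-01-18 through 2017-01-26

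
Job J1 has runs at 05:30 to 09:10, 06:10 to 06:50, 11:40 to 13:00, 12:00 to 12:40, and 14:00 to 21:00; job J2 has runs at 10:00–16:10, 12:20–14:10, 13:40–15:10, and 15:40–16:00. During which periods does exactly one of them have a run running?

05:30–09:10, 10:00–11:40, 13:00–14:00, 16:10–21:00

Merge the first list: 05:30–09:10, 11:40–13:00, 14:00–21:00.
Merge the second list: 10:00–16:10.
A but not B: 05:30–09:10, 16:10–21:00.
B but not A: 10:00–11:40, 13:00–14:00.
Combining gives A △ B.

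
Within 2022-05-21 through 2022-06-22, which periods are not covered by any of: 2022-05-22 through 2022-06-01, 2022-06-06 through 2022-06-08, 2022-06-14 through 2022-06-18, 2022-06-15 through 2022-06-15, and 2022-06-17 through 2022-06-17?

After merging, the occupied span is 2022-05-22 through 2022-06-01, 2022-06-06 through 2022-06-08, 2022-06-14 through 2022-06-18.
Complement within 2022-05-21 through 2022-06-22: 2022-05-21 through 2022-05-21, 2022-06-02 through 2022-06-05, 2022-06-09 through 2022-06-13, 2022-06-19 through 2022-06-22.

2022-05-21 through 2022-05-21, 2022-06-02 through 2022-06-05, 2022-06-09 through 2022-06-13, 2022-06-19 through 2022-06-22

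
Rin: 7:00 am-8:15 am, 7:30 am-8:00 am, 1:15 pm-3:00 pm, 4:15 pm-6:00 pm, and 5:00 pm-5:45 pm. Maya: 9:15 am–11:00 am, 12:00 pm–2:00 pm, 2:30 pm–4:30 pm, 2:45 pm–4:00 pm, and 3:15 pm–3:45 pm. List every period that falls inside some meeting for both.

First set merges to 7:00 am–8:15 am, 1:15 pm–3:00 pm, 4:15 pm–6:00 pm.
Second set merges to 9:15 am–11:00 am, 12:00 pm–2:00 pm, 2:30 pm–4:30 pm.
7:00 am–8:15 am falls entirely outside B.
1:15 pm–3:00 pm overlaps B on 1:15 pm–2:00 pm, 2:30 pm–3:00 pm.
4:15 pm–6:00 pm overlaps B on 4:15 pm–4:30 pm.

1:15 pm–2:00 pm, 2:30 pm–3:00 pm, 4:15 pm–4:30 pm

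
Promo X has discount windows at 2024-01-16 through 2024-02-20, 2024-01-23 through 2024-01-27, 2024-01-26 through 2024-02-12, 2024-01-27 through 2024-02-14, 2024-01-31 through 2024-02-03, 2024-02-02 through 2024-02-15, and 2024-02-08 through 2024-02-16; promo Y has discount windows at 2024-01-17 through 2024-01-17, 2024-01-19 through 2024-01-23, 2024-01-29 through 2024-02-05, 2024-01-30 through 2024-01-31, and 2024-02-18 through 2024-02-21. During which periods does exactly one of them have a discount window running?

2024-01-16 through 2024-01-16, 2024-01-18 through 2024-01-18, 2024-01-24 through 2024-01-28, 2024-02-06 through 2024-02-17, 2024-02-21 through 2024-02-21

Merge the first list: 2024-01-16 through 2024-02-20.
Merge the second list: 2024-01-17 through 2024-01-17, 2024-01-19 through 2024-01-23, 2024-01-29 through 2024-02-05, 2024-02-18 through 2024-02-21.
Only in the first: 2024-01-16 through 2024-01-16, 2024-01-18 through 2024-01-18, 2024-01-24 through 2024-01-28, 2024-02-06 through 2024-02-17.
Only in the second: 2024-02-21 through 2024-02-21.
Together these are the periods covered by exactly one.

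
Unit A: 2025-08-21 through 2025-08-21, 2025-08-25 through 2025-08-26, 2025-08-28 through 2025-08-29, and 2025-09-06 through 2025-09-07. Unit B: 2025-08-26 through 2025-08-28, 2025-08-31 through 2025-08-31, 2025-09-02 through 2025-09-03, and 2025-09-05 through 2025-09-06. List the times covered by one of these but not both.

A but not B: 2025-08-21 through 2025-08-21, 2025-08-25 through 2025-08-25, 2025-08-29 through 2025-08-29, 2025-09-07 through 2025-09-07.
B but not A: 2025-08-27 through 2025-08-27, 2025-08-31 through 2025-08-31, 2025-09-02 through 2025-09-03, 2025-09-05 through 2025-09-05.
Combining gives A △ B.

2025-08-21 through 2025-08-21, 2025-08-25 through 2025-08-25, 2025-08-27 through 2025-08-27, 2025-08-29 through 2025-08-29, 2025-08-31 through 2025-08-31, 2025-09-02 through 2025-09-03, 2025-09-05 through 2025-09-05, 2025-09-07 through 2025-09-07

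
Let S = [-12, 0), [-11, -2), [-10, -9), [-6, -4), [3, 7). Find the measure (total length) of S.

Merged: [-12, 0), [3, 7).
Lengths: 12 + 4 = 16.

16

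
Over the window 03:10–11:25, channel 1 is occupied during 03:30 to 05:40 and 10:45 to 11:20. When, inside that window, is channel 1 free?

After merging, the occupied span is 03:30–05:40, 10:45–11:20.
Gaps within 03:10–11:25: 03:10–03:30, 05:40–10:45, 11:20–11:25.

03:10–03:30, 05:40–10:45, 11:20–11:25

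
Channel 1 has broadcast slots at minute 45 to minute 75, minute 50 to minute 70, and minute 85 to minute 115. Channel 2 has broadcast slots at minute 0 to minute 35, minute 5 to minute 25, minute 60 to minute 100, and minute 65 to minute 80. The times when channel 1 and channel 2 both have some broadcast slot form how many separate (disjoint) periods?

Merge the first list: minute 45 to minute 75, minute 85 to minute 115.
Merge the second list: minute 0 to minute 35, minute 60 to minute 100.
A ∩ B = minute 60 to minute 75, minute 85 to minute 100.
That is 2 disjoint pieces.

2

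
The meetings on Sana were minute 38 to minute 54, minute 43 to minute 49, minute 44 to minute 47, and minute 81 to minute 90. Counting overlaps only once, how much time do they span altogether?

25 minutes

Merged: minute 38 to minute 54, minute 81 to minute 90.
Lengths: 16 minutes + 9 minutes = 25 minutes.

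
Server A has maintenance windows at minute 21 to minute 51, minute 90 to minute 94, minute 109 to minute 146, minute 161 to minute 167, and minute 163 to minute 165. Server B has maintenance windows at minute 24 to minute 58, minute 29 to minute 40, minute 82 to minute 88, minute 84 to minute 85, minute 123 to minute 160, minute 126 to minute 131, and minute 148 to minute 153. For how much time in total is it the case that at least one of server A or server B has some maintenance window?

First set merges to minute 21 to minute 51, minute 90 to minute 94, minute 109 to minute 146, minute 161 to minute 167.
Second set merges to minute 24 to minute 58, minute 82 to minute 88, minute 123 to minute 160.
A ∪ B = minute 21 to minute 58, minute 82 to minute 88, minute 90 to minute 94, minute 109 to minute 160, minute 161 to minute 167.
Total: 37 minutes + 6 minutes + 4 minutes + 51 minutes + 6 minutes = 104 minutes.

104 minutes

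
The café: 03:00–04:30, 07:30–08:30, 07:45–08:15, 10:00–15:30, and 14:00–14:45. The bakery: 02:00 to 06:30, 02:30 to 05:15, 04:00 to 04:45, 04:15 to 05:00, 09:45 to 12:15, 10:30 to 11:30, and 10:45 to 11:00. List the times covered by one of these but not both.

First set merges to 03:00–04:30, 07:30–08:30, 10:00–15:30.
Second set merges to 02:00–06:30, 09:45–12:15.
A but not B: 07:30–08:30, 12:15–15:30.
B but not A: 02:00–03:00, 04:30–06:30, 09:45–10:00.
Combining gives A △ B.

02:00–03:00, 04:30–06:30, 07:30–08:30, 09:45–10:00, 12:15–15:30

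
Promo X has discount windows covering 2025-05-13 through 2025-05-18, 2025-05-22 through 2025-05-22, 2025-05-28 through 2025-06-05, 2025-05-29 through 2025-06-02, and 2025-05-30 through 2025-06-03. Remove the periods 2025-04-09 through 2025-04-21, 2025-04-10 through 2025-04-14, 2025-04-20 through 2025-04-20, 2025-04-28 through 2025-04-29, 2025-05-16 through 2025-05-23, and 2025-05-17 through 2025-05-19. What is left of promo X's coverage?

A, merged: 2025-05-13 through 2025-05-18, 2025-05-22 through 2025-05-22, 2025-05-28 through 2025-06-05.
B, merged: 2025-04-09 through 2025-04-21, 2025-04-28 through 2025-04-29, 2025-05-16 through 2025-05-23.
2025-05-13 through 2025-05-18 with B removed leaves 2025-05-13 through 2025-05-15.
2025-05-22 through 2025-05-22 lies entirely inside B → drops out.
2025-05-28 through 2025-06-05 is untouched.

2025-05-13 through 2025-05-15, 2025-05-28 through 2025-06-05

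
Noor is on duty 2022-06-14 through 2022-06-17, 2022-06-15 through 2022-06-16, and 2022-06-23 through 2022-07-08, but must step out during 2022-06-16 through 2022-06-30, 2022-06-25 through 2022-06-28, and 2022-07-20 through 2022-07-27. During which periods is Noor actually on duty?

2022-06-14 through 2022-06-15, 2022-07-01 through 2022-07-08

First set merges to 2022-06-14 through 2022-06-17, 2022-06-23 through 2022-07-08.
Second set merges to 2022-06-16 through 2022-06-30, 2022-07-20 through 2022-07-27.
2022-06-14 through 2022-06-17 \ B = 2022-06-14 through 2022-06-15.
2022-06-23 through 2022-07-08 \ B = 2022-07-01 through 2022-07-08.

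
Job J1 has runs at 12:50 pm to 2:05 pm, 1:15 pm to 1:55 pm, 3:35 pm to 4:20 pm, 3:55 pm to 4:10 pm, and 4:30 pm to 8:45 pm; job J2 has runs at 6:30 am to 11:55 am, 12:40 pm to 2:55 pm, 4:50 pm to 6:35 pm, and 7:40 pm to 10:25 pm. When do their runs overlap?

A, merged: 12:50 pm–2:05 pm, 3:35 pm–4:20 pm, 4:30 pm–8:45 pm.
12:50 pm–2:05 pm overlaps B on 12:50 pm–2:05 pm.
3:35 pm–4:20 pm falls entirely outside B.
4:30 pm–8:45 pm overlaps B on 4:50 pm–6:35 pm, 7:40 pm–8:45 pm.

12:50 pm–2:05 pm, 4:50 pm–6:35 pm, 7:40 pm–8:45 pm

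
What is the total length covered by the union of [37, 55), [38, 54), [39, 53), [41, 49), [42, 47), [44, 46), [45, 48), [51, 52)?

Merged: [37, 55).
Length: 18.

18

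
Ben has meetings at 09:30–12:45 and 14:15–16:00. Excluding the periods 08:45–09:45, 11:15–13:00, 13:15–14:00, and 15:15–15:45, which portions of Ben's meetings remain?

09:45–11:15, 14:15–15:15, 15:45–16:00

09:30–12:45 minus B → 09:45–11:15.
14:15–16:00 minus B → 14:15–15:15, 15:45–16:00.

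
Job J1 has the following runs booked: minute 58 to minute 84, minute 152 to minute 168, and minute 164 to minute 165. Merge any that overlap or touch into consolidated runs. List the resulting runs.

minute 152 to minute 168 is disjoint → start new block.
minute 164 to minute 165 overlaps/touches minute 152 to minute 168 → extend to minute 152 to minute 168.

minute 58 to minute 84, minute 152 to minute 168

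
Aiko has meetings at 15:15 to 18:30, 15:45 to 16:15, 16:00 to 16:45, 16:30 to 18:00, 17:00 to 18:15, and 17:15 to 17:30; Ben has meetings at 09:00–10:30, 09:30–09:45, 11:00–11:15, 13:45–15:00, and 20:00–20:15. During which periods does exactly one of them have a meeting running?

First set merges to 15:15–18:30.
Second set merges to 09:00–10:30, 11:00–11:15, 13:45–15:00, 20:00–20:15.
Only in the first: 15:15–18:30.
Only in the second: 09:00–10:30, 11:00–11:15, 13:45–15:00, 20:00–20:15.
Together these are the periods covered by exactly one.

09:00–10:30, 11:00–11:15, 13:45–15:00, 15:15–18:30, 20:00–20:15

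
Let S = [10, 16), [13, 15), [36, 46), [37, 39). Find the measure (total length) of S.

16

Merged: [10, 16), [36, 46).
Lengths: 6 + 10 = 16.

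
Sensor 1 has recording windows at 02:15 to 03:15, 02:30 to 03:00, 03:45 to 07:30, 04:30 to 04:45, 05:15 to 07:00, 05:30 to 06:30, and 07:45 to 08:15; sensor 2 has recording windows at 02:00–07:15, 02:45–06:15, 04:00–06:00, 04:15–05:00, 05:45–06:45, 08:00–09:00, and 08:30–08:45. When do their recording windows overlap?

Merge the first list: 02:15–03:15, 03:45–07:30, 07:45–08:15.
Merge the second list: 02:00–07:15, 08:00–09:00.
02:15–03:15 overlaps B on 02:15–03:15.
03:45–07:30 overlaps B on 03:45–07:15.
07:45–08:15 overlaps B on 08:00–08:15.

02:15–03:15, 03:45–07:15, 08:00–08:15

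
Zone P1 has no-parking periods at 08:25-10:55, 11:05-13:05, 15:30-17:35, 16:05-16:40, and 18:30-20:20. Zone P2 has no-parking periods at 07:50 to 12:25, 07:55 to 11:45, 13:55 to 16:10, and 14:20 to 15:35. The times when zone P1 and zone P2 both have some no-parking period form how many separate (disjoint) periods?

3

First set merges to 08:25–10:55, 11:05–13:05, 15:30–17:35, 18:30–20:20.
Second set merges to 07:50–12:25, 13:55–16:10.
A ∩ B = 08:25–10:55, 11:05–12:25, 15:30–16:10.
That is 3 disjoint pieces.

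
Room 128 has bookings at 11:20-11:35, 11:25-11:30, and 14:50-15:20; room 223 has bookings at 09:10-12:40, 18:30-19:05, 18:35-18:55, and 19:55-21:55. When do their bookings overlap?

Merge the first list: 11:20-11:35, 14:50-15:20.
Merge the second list: 09:10-12:40, 18:30-19:05, 19:55-21:55.
11:20-11:35 ∩ B → 11:20-11:35.
14:50-15:20 meets no B interval.

11:20-11:35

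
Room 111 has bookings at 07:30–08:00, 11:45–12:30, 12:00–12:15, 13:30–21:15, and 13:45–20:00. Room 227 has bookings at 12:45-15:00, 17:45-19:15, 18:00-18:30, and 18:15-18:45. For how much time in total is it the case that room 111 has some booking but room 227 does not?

A, merged: 07:30–08:00, 11:45–12:30, 13:30–21:15.
B, merged: 12:45–15:00, 17:45–19:15.
A \ B = 07:30–08:00, 11:45–12:30, 15:00–17:45, 19:15–21:15.
Total: 30 min + 45 min + 2 h 45 min + 2 h = 6 h.

6 h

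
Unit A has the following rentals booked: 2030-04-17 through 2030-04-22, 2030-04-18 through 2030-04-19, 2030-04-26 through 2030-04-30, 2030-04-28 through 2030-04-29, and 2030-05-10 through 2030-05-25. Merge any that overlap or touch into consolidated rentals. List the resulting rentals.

2030-04-18 through 2030-04-19 overlaps/touches 2030-04-17 through 2030-04-22 → extend to 2030-04-17 through 2030-04-22.
2030-04-26 through 2030-04-30 is disjoint → start new block.
2030-04-28 through 2030-04-29 overlaps/touches 2030-04-26 through 2030-04-30 → extend to 2030-04-26 through 2030-04-30.
2030-05-10 through 2030-05-25 is disjoint → start new block.

2030-04-17 through 2030-04-22, 2030-04-26 through 2030-04-30, 2030-05-10 through 2030-05-25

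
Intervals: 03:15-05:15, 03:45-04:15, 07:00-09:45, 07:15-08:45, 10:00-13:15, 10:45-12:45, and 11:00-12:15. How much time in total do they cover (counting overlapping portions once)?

8 h

Merged: 03:15-05:15, 07:00-09:45, 10:00-13:15.
Lengths: 2 h + 2 h 45 min + 3 h 15 min = 8 h.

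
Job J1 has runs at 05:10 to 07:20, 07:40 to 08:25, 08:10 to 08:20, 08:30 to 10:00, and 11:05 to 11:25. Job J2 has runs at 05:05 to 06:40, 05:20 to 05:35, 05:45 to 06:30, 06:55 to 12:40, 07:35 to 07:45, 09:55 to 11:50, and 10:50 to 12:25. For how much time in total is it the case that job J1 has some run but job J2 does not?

15 min

A, merged: 05:10–07:20, 07:40–08:25, 08:30–10:00, 11:05–11:25.
B, merged: 05:05–06:40, 06:55–12:40.
A \ B = 06:40–06:55.
Total: 15 min.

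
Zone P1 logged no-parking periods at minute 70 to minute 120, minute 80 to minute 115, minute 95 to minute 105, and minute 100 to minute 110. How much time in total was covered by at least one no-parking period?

Merged: minute 70 to minute 120.
Length: 50 minutes.

50 minutes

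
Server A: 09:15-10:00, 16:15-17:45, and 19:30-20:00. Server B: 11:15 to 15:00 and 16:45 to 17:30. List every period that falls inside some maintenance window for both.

09:15–10:00 meets no B interval.
16:15–17:45 ∩ B → 16:45–17:30.
19:30–20:00 meets no B interval.

16:45–17:30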